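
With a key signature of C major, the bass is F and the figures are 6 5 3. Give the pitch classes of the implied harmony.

F, A, C, D

A third above F in this key is A.
A fifth above F in this key is C.
A sixth above F in this key is D.
Together with the bass F, this spells D minor seventh in first inversion.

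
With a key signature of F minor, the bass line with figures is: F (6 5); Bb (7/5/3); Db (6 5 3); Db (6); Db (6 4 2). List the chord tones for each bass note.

F (6/5/3): F, Ab, C, Db.
Bb (7/5/3): Bb, Db, F, Ab.
Db (6/5/3): Db, F, Ab, Bb.
Db (6/3): Db, F, Bb.
Db (6/4/2): Db, Eb, G, Bb.

F, Ab, C, Db | Bb, Db, F, Ab | Db, F, Ab, Bb | Db, F, Bb | Db, Eb, G, Bb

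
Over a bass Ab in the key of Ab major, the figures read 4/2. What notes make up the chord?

Ab, Bb, Db, F

The written figures 4/2 are shorthand for 6/4/2: the 6 is implied.
A second above Ab in this key is Bb.
A fourth above Ab in this key is Db.
A sixth above Ab in this key is F.
Together with the bass Ab, this spells Bb minor seventh in third inversion.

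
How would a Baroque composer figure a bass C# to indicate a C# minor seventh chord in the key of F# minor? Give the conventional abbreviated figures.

7

C# is the root of C# minor seventh, so the chord is in root position.
A seventh chord in root position is figured 7/5/3, conventionally abbreviated 7.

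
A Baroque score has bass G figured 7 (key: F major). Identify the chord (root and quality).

The figures 7 indicate a seventh chord in root position.
In root position the bass is the root, so the root is G.
The chord tones are G, Bb, D, F, giving G minor seventh.

G minor seventh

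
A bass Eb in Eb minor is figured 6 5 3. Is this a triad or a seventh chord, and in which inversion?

Intervals of 6/5/3 above the bass form a seventh chord; the bass is the third, so this is first inversion.

seventh chord, first inversion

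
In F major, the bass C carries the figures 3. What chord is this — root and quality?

The figures 3 indicate a triad in root position.
In root position the bass is the root, so the root is C.
The chord tones are C, E, G, giving C major.

C major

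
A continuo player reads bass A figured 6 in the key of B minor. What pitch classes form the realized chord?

The written figures 6 are shorthand for 6/3: the 3 is implied.
A third above A in this key is C#.
A sixth above A in this key is F#.
Together with the bass A, this spells F# minor in first inversion.

A, C#, F#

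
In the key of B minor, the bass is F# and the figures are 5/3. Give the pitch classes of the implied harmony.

F#, A, C#

A third above F# in this key is A.
A fifth above F# in this key is C#.
Together with the bass F#, this spells F# minor in root position.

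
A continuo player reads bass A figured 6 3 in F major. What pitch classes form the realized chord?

A, C, F

A third above A in this key is C.
A sixth above A in this key is F.
Together with the bass A, this spells F major in first inversion.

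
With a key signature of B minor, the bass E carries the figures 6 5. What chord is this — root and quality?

C# half-diminished seventh

The figures 6 5 indicate a seventh chord in first inversion.
In first inversion the root lies a sixth above the bass: a sixth above E in B minor is C#.
The chord tones are E, G, B, C#, giving C# half-diminished seventh.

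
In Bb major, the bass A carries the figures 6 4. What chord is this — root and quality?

D minor

The figures 6 4 indicate a triad in second inversion.
In second inversion the root lies a fourth above the bass: a fourth above A in Bb major is D.
The chord tones are A, D, F, giving D minor.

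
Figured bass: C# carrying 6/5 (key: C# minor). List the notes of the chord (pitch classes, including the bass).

The written figures 6/5 are shorthand for 6/5/3: the 3 is implied.
A third above C# in this key is E.
A fifth above C# in this key is G#.
A sixth above C# in this key is A.
Together with the bass C#, this spells A major seventh in first inversion.

C#, E, G#, A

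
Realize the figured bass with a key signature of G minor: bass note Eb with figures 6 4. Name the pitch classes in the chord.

A fourth above Eb in this key is A.
A sixth above Eb in this key is C.
Together with the bass Eb, this spells A diminished in second inversion.

Eb, A, C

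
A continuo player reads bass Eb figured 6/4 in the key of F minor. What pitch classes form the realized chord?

A fourth above Eb in this key is Ab.
A sixth above Eb in this key is C.
Together with the bass Eb, this spells Ab major in second inversion.

Eb, Ab, C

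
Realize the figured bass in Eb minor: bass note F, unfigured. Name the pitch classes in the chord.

F, Ab, Cb

An unfigured bass implies 5/3.
A third above F in this key is Ab.
A fifth above F in this key is Cb.
Together with the bass F, this spells F diminished in root position.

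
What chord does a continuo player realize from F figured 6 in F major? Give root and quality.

D minor

The figures 6 indicate a triad in first inversion.
In first inversion the root lies a sixth above the bass: a sixth above F in F major is D.
The chord tones are F, A, D, giving D minor.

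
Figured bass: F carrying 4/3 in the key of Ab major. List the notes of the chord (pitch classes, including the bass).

The written figures 4/3 are shorthand for 6/4/3: the 6 is implied.
A third above F in this key is Ab.
A fourth above F in this key is Bb.
A sixth above F in this key is Db.
Together with the bass F, this spells Bb minor seventh in second inversion.

F, Ab, Bb, Db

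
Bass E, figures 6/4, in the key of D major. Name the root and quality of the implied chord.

A major

The figures 6/4 indicate a triad in second inversion.
In second inversion the root lies a fourth above the bass: a fourth above E in D major is A.
The chord tones are E, A, C#, giving A major.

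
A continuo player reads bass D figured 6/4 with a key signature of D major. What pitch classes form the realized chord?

A fourth above D in this key is G.
A sixth above D in this key is B.
Together with the bass D, this spells G major in second inversion.

D, G, B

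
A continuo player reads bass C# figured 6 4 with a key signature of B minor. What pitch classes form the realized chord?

C#, F#, A

A fourth above C# in this key is F#.
A sixth above C# in this key is A.
Together with the bass C#, this spells F# minor in second inversion.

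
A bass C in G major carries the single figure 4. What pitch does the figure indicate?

Counting 3 letter steps above C lands on F; in G major, that letter is F#.

F#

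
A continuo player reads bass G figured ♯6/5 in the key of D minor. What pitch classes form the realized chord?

G, Bb, D, E#

The written figures ♯6/5 are shorthand for 6/5/3: the 3 is implied.
A third above G in this key is Bb.
A fifth above G in this key is D.
A sixth above G in this key is E, raised to E# by the sharp.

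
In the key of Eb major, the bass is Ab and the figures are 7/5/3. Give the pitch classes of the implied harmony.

Ab, C, Eb, G

A third above Ab in this key is C.
A fifth above Ab in this key is Eb.
A seventh above Ab in this key is G.
Together with the bass Ab, this spells Ab major seventh in root position.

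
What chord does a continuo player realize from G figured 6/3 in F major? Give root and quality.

The figures 6/3 indicate a triad in first inversion.
In first inversion the root lies a sixth above the bass: a sixth above G in F major is E.
The chord tones are G, Bb, E, giving E diminished.

E diminished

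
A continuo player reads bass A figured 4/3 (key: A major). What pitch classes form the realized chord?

The written figures 4/3 are shorthand for 6/4/3: the 6 is implied.
A third above A in this key is C#.
A fourth above A in this key is D.
A sixth above A in this key is F#.
Together with the bass A, this spells D major seventh in second inversion.

A, C#, D, F#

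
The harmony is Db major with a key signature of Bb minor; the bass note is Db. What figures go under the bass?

Db is the root of Db major, so the chord is in root position.
A triad in root position is figured 5/3, conventionally abbreviated (no figures — root-position triad).

no figures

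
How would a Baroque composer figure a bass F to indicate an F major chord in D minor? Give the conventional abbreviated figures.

no figures

F is the root of F major, so the chord is in root position.
A triad in root position is figured 5/3, conventionally abbreviated (no figures — root-position triad).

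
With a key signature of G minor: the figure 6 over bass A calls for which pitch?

F

Counting 5 letter steps above A lands on F; in G minor, that letter is F.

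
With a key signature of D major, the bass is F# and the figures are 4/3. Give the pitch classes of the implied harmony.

F#, A, B, D

The written figures 4/3 are shorthand for 6/4/3: the 6 is implied.
A third above F# in this key is A.
A fourth above F# in this key is B.
A sixth above F# in this key is D.
Together with the bass F#, this spells B minor seventh in second inversion.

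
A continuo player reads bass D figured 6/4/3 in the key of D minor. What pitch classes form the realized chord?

A third above D in this key is F.
A fourth above D in this key is G.
A sixth above D in this key is Bb.
Together with the bass D, this spells G minor seventh in second inversion.

D, F, G, Bb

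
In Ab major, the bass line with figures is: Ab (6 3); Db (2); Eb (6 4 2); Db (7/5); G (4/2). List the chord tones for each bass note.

Ab (6/3): Ab, C, F.
Db (6/4/2): Db, Eb, G, Bb.
Eb (6/4/2): Eb, F, Ab, C.
Db (7/5/3): Db, F, Ab, C.
G (6/4/2): G, Ab, C, Eb.

Ab, C, F | Db, Eb, G, Bb | Eb, F, Ab, C | Db, F, Ab, C | G, Ab, C, Eb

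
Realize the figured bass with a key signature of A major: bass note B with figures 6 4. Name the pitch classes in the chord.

A fourth above B in this key is E.
A sixth above B in this key is G#.
Together with the bass B, this spells E major in second inversion.

B, E, G#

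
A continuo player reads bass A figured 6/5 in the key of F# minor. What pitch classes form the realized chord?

The written figures 6/5 are shorthand for 6/5/3: the 3 is implied.
A third above A in this key is C#.
A fifth above A in this key is E.
A sixth above A in this key is F#.
Together with the bass A, this spells F# minor seventh in first inversion.

A, C#, E, F#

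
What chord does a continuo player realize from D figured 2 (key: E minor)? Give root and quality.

The figures 2 indicate a seventh chord in third inversion.
In third inversion the root lies a second above the bass: a second above D in E minor is E.
The chord tones are D, E, G, B, giving E minor seventh.

E minor seventh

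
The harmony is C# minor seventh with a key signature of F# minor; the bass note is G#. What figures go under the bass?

4/3

G# is the fifth of C# minor seventh, so the chord is in second inversion.
A seventh chord in second inversion is figured 6/4/3, conventionally abbreviated 4/3.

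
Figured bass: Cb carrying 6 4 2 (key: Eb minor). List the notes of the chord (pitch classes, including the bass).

A second above Cb in this key is Db.
A fourth above Cb in this key is F.
A sixth above Cb in this key is Ab.
Together with the bass Cb, this spells Db dominant seventh in third inversion.

Cb, Db, F, Ab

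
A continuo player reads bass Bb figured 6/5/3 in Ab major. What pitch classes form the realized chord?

A third above Bb in this key is Db.
A fifth above Bb in this key is F.
A sixth above Bb in this key is G.
Together with the bass Bb, this spells G half-diminished seventh in first inversion.

Bb, Db, F, G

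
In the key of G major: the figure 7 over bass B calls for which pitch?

A

Counting 6 letter steps above B lands on A; in G major, that letter is A.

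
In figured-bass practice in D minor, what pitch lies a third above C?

E

Counting 2 letter steps above C lands on E; in D minor, that letter is E.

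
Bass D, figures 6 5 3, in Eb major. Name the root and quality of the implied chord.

The figures 6 5 3 indicate a seventh chord in first inversion.
In first inversion the root lies a sixth above the bass: a sixth above D in Eb major is Bb.
The chord tones are D, F, Ab, Bb, giving Bb dominant seventh.

Bb dominant seventh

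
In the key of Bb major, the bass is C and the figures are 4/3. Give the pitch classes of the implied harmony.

C, Eb, F, A

The written figures 4/3 are shorthand for 6/4/3: the 6 is implied.
A third above C in this key is Eb.
A fourth above C in this key is F.
A sixth above C in this key is A.
Together with the bass C, this spells F dominant seventh in second inversion.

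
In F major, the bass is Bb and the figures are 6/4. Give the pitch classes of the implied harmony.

A fourth above Bb in this key is E.
A sixth above Bb in this key is G.
Together with the bass Bb, this spells E diminished in second inversion.

Bb, E, G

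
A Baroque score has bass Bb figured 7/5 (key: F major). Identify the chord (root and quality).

The figures 7/5 indicate a seventh chord in root position.
In root position the bass is the root, so the root is Bb.
The chord tones are Bb, D, F, A, giving Bb major seventh.

Bb major seventh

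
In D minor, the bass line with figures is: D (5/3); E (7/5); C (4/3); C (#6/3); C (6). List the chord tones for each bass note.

D (5/3): D, F, A.
E (7/5/3): E, G, Bb, D.
C (6/4/3): C, E, F, A.
C (#6/3): C, E, A#.
C (6/3): C, E, A.

D, F, A | E, G, Bb, D | C, E, F, A | C, E, A# | C, E, A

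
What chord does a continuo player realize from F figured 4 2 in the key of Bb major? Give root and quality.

The figures 4 2 indicate a seventh chord in third inversion.
In third inversion the root lies a second above the bass: a second above F in Bb major is G.
The chord tones are F, G, Bb, D, giving G minor seventh.

G minor seventh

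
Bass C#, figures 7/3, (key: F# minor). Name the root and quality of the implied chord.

The figures 7/3 indicate a seventh chord in root position.
In root position the bass is the root, so the root is C#.
The chord tones are C#, E, G#, B, giving C# minor seventh.

C# minor seventh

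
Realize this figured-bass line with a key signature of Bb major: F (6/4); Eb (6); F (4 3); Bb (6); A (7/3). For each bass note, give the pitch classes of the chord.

F, Bb, D | Eb, G, C | F, A, Bb, D | Bb, D, G | A, C, Eb, G

F (6/4): F, Bb, D.
Eb (6/3): Eb, G, C.
F (6/4/3): F, A, Bb, D.
Bb (6/3): Bb, D, G.
A (7/5/3): A, C, Eb, G.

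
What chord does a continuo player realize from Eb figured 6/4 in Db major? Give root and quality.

Ab major

The figures 6/4 indicate a triad in second inversion.
In second inversion the root lies a fourth above the bass: a fourth above Eb in Db major is Ab.
The chord tones are Eb, Ab, C, giving Ab major.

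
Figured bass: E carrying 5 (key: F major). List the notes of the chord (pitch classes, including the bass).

The written figures 5 are shorthand for 5/3: the 3 is implied.
A third above E in this key is G.
A fifth above E in this key is Bb.
Together with the bass E, this spells E diminished in root position.

E, G, Bb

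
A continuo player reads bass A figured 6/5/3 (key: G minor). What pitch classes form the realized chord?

A third above A in this key is C.
A fifth above A in this key is Eb.
A sixth above A in this key is F.
Together with the bass A, this spells F dominant seventh in first inversion.

A, C, Eb, F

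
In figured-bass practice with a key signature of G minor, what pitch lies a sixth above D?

Counting 5 letter steps above D lands on B; in G minor, that letter is Bb.

Bb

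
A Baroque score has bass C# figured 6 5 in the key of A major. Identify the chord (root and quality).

A major seventh

The figures 6 5 indicate a seventh chord in first inversion.
In first inversion the root lies a sixth above the bass: a sixth above C# in A major is A.
The chord tones are C#, E, G#, A, giving A major seventh.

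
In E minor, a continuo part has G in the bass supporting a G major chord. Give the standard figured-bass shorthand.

no figures

G is the root of G major, so the chord is in root position.
A triad in root position is figured 5/3, conventionally abbreviated (no figures — root-position triad).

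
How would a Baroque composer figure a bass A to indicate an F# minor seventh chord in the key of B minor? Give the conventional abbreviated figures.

A is the third of F# minor seventh, so the chord is in first inversion.
A seventh chord in first inversion is figured 6/5/3, conventionally abbreviated 6/5.

6/5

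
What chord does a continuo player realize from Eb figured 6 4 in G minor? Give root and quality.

A diminished

The figures 6 4 indicate a triad in second inversion.
In second inversion the root lies a fourth above the bass: a fourth above Eb in G minor is A.
The chord tones are Eb, A, C, giving A diminished.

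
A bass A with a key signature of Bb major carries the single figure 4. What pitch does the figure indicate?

Counting 3 letter steps above A lands on D; in Bb major, that letter is D.

D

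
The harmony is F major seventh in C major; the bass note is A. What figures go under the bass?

A is the third of F major seventh, so the chord is in first inversion.
A seventh chord in first inversion is figured 6/5/3, conventionally abbreviated 6/5.

6/5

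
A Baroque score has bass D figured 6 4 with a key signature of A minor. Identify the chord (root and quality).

The figures 6 4 indicate a triad in second inversion.
In second inversion the root lies a fourth above the bass: a fourth above D in A minor is G.
The chord tones are D, G, B, giving G major.

G major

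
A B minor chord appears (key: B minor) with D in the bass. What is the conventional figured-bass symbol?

6

D is the third of B minor, so the chord is in first inversion.
A triad in first inversion is figured 6/3, conventionally abbreviated 6.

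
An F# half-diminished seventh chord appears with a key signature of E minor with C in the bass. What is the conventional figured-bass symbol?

4/3

C is the fifth of F# half-diminished seventh, so the chord is in second inversion.
A seventh chord in second inversion is figured 6/4/3, conventionally abbreviated 4/3.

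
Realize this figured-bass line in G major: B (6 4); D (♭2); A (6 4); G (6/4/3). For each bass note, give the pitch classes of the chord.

B, E, G | D, Eb, G, B | A, D, F# | G, B, C, E

B (6/4): B, E, G.
D (6/4/b2): D, Eb, G, B.
A (6/4): A, D, F#.
G (6/4/3): G, B, C, E.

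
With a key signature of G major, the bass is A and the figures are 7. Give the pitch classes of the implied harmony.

The written figures 7 are shorthand for 7/5/3: the 5/3 are implied.
A third above A in this key is C.
A fifth above A in this key is E.
A seventh above A in this key is G.
Together with the bass A, this spells A minor seventh in root position.

A, C, E, G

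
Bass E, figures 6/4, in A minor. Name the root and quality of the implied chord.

A minor

The figures 6/4 indicate a triad in second inversion.
In second inversion the root lies a fourth above the bass: a fourth above E in A minor is A.
The chord tones are E, A, C, giving A minor.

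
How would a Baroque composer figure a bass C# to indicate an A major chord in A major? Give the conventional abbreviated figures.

6

C# is the third of A major, so the chord is in first inversion.
A triad in first inversion is figured 6/3, conventionally abbreviated 6.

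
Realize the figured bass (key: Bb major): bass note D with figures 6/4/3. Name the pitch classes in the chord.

A third above D in this key is F.
A fourth above D in this key is G.
A sixth above D in this key is Bb.
Together with the bass D, this spells G minor seventh in second inversion.

D, F, G, Bb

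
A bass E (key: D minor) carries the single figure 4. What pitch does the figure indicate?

A

Counting 3 letter steps above E lands on A; in D minor, that letter is A.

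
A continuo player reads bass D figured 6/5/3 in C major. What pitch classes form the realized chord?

D, F, A, B

A third above D in this key is F.
A fifth above D in this key is A.
A sixth above D in this key is B.
Together with the bass D, this spells B half-diminished seventh in first inversion.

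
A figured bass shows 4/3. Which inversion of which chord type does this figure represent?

seventh chord, second inversion

4/3 is shorthand for 6/4/3.
Intervals of 6/4/3 above the bass form a seventh chord; the bass is the fifth, so this is second inversion.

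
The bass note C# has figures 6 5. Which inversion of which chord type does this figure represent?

6 5 is shorthand for 6/5/3.
Intervals of 6/5/3 above the bass form a seventh chord; the bass is the third, so this is first inversion.

seventh chord, first inversion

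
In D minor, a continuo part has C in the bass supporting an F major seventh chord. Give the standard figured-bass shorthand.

4/3

C is the fifth of F major seventh, so the chord is in second inversion.
A seventh chord in second inversion is figured 6/4/3, conventionally abbreviated 4/3.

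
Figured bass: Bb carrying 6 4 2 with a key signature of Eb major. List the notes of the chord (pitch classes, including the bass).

A second above Bb in this key is C.
A fourth above Bb in this key is Eb.
A sixth above Bb in this key is G.
Together with the bass Bb, this spells C minor seventh in third inversion.

Bb, C, Eb, G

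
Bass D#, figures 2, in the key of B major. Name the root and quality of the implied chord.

E major seventh

The figures 2 indicate a seventh chord in third inversion.
In third inversion the root lies a second above the bass: a second above D# in B major is E.
The chord tones are D#, E, G#, B, giving E major seventh.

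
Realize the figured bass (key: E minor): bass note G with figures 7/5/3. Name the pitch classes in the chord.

G, B, D, F#

A third above G in this key is B.
A fifth above G in this key is D.
A seventh above G in this key is F#.
Together with the bass G, this spells G major seventh in root position.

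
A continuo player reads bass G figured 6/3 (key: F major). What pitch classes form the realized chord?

A third above G in this key is Bb.
A sixth above G in this key is E.
Together with the bass G, this spells E diminished in first inversion.

G, Bb, E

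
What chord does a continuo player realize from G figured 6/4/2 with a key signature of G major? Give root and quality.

A minor seventh

The figures 6/4/2 indicate a seventh chord in third inversion.
In third inversion the root lies a second above the bass: a second above G in G major is A.
The chord tones are G, A, C, E, giving A minor seventh.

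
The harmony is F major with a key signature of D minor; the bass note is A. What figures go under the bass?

A is the third of F major, so the chord is in first inversion.
A triad in first inversion is figured 6/3, conventionally abbreviated 6.

6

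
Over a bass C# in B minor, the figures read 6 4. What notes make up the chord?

C#, F#, A

A fourth above C# in this key is F#.
A sixth above C# in this key is A.
Together with the bass C#, this spells F# minor in second inversion.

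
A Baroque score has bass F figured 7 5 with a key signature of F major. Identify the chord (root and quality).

The figures 7 5 indicate a seventh chord in root position.
In root position the bass is the root, so the root is F.
The chord tones are F, A, C, E, giving F major seventh.

F major seventh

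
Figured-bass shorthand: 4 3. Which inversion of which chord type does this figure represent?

4 3 is shorthand for 6/4/3.
Intervals of 6/4/3 above the bass form a seventh chord; the bass is the fifth, so this is second inversion.

seventh chord, second inversion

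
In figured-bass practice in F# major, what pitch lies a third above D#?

Counting 2 letter steps above D# lands on F; in F# major, that letter is F#.

F#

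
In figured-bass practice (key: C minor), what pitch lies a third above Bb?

D

Counting 2 letter steps above Bb lands on D; in C minor, that letter is D.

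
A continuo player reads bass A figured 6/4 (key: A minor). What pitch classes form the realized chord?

A fourth above A in this key is D.
A sixth above A in this key is F.
Together with the bass A, this spells D minor in second inversion.

A, D, F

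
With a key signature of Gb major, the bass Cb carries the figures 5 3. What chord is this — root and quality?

The figures 5 3 indicate a triad in root position.
In root position the bass is the root, so the root is Cb.
The chord tones are Cb, Eb, Gb, giving Cb major.

Cb major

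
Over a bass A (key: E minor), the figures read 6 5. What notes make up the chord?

The written figures 6 5 are shorthand for 6/5/3: the 3 is implied.
A third above A in this key is C.
A fifth above A in this key is E.
A sixth above A in this key is F#.
Together with the bass A, this spells F# half-diminished seventh in first inversion.

A, C, E, F#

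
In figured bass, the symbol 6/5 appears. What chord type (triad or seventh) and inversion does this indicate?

seventh chord, first inversion

6/5 is shorthand for 6/5/3.
Intervals of 6/5/3 above the bass form a seventh chord; the bass is the third, so this is first inversion.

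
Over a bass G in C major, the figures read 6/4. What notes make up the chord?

G, C, E

A fourth above G in this key is C.
A sixth above G in this key is E.
Together with the bass G, this spells C major in second inversion.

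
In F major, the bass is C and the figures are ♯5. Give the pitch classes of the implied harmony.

The written figures ♯5 are shorthand for 5/3: the 3 is implied.
A third above C in this key is E.
A fifth above C in this key is G, raised to G# by the sharp.
Together with the bass C, this spells C augmented in root position.

C, E, G#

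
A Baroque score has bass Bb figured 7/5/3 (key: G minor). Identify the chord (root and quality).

Bb major seventh

The figures 7/5/3 indicate a seventh chord in root position.
In root position the bass is the root, so the root is Bb.
The chord tones are Bb, D, F, A, giving Bb major seventh.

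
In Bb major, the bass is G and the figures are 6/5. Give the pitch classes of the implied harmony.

G, Bb, D, Eb

The written figures 6/5 are shorthand for 6/5/3: the 3 is implied.
A third above G in this key is Bb.
A fifth above G in this key is D.
A sixth above G in this key is Eb.
Together with the bass G, this spells Eb major seventh in first inversion.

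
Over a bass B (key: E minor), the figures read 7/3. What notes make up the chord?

B, D, F#, A

The written figures 7/3 are shorthand for 7/5/3: the 5 is implied.
A third above B in this key is D.
A fifth above B in this key is F#.
A seventh above B in this key is A.
Together with the bass B, this spells B minor seventh in root position.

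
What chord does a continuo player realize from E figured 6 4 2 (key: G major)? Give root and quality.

F# half-diminished seventh

The figures 6 4 2 indicate a seventh chord in third inversion.
In third inversion the root lies a second above the bass: a second above E in G major is F#.
The chord tones are E, F#, A, C, giving F# half-diminished seventh.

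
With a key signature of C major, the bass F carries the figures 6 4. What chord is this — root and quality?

B diminished

The figures 6 4 indicate a triad in second inversion.
In second inversion the root lies a fourth above the bass: a fourth above F in C major is B.
The chord tones are F, B, D, giving B diminished.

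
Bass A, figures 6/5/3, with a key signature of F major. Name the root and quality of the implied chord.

F major seventh

The figures 6/5/3 indicate a seventh chord in first inversion.
In first inversion the root lies a sixth above the bass: a sixth above A in F major is F.
The chord tones are A, C, E, F, giving F major seventh.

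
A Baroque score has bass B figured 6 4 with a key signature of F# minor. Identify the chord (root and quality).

The figures 6 4 indicate a triad in second inversion.
In second inversion the root lies a fourth above the bass: a fourth above B in F# minor is E.
The chord tones are B, E, G#, giving E major.

E major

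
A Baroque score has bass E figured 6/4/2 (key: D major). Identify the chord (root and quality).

F# minor seventh

The figures 6/4/2 indicate a seventh chord in third inversion.
In third inversion the root lies a second above the bass: a second above E in D major is F#.
The chord tones are E, F#, A, C#, giving F# minor seventh.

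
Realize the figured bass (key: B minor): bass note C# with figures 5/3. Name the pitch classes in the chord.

C#, E, G

A third above C# in this key is E.
A fifth above C# in this key is G.
Together with the bass C#, this spells C# diminished in root position.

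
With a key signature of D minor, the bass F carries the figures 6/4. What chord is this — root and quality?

Bb major

The figures 6/4 indicate a triad in second inversion.
In second inversion the root lies a fourth above the bass: a fourth above F in D minor is Bb.
The chord tones are F, Bb, D, giving Bb major.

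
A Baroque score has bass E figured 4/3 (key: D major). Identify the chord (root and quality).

The figures 4/3 indicate a seventh chord in second inversion.
In second inversion the root lies a fourth above the bass: a fourth above E in D major is A.
The chord tones are E, G, A, C#, giving A dominant seventh.

A dominant seventh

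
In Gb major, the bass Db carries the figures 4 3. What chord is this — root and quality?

The figures 4 3 indicate a seventh chord in second inversion.
In second inversion the root lies a fourth above the bass: a fourth above Db in Gb major is Gb.
The chord tones are Db, F, Gb, Bb, giving Gb major seventh.

Gb major seventh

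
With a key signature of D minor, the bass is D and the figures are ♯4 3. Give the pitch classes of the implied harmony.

The written figures ♯4 3 are shorthand for 6/4/3: the 6 is implied.
A third above D in this key is F.
A fourth above D in this key is G, raised to G# by the sharp.
A sixth above D in this key is Bb.

D, F, G#, Bb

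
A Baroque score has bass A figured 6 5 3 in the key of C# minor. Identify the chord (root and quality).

F# minor seventh

The figures 6 5 3 indicate a seventh chord in first inversion.
In first inversion the root lies a sixth above the bass: a sixth above A in C# minor is F#.
The chord tones are A, C#, E, F#, giving F# minor seventh.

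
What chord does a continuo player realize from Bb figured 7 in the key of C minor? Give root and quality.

The figures 7 indicate a seventh chord in root position.
In root position the bass is the root, so the root is Bb.
The chord tones are Bb, D, F, Ab, giving Bb dominant seventh.

Bb dominant seventh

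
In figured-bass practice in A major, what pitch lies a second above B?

Counting 1 letter step above B lands on C; in A major, that letter is C#.

C#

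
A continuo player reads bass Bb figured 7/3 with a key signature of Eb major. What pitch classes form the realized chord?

The written figures 7/3 are shorthand for 7/5/3: the 5 is implied.
A third above Bb in this key is D.
A fifth above Bb in this key is F.
A seventh above Bb in this key is Ab.
Together with the bass Bb, this spells Bb dominant seventh in root position.

Bb, D, F, Ab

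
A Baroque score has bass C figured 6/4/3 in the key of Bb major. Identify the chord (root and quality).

The figures 6/4/3 indicate a seventh chord in second inversion.
In second inversion the root lies a fourth above the bass: a fourth above C in Bb major is F.
The chord tones are C, Eb, F, A, giving F dominant seventh.

F dominant seventh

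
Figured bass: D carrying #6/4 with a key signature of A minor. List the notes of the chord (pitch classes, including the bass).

D, G, B#

A fourth above D in this key is G.
A sixth above D in this key is B, raised to B# by the sharp.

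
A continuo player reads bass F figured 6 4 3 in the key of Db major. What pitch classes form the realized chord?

A third above F in this key is Ab.
A fourth above F in this key is Bb.
A sixth above F in this key is Db.
Together with the bass F, this spells Bb minor seventh in second inversion.

F, Ab, Bb, Db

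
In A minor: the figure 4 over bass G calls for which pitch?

Counting 3 letter steps above G lands on C; in A minor, that letter is C.

C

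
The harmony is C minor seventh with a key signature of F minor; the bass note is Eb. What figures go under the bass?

6/5

Eb is the third of C minor seventh, so the chord is in first inversion.
A seventh chord in first inversion is figured 6/5/3, conventionally abbreviated 6/5.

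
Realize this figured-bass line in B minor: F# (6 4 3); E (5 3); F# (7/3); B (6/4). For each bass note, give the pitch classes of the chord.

F# (6/4/3): F#, A, B, D.
E (5/3): E, G, B.
F# (7/5/3): F#, A, C#, E.
B (6/4): B, E, G.

F#, A, B, D | E, G, B | F#, A, C#, E | B, E, G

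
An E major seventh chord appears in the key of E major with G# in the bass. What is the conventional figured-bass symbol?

6/5

G# is the third of E major seventh, so the chord is in first inversion.
A seventh chord in first inversion is figured 6/5/3, conventionally abbreviated 6/5.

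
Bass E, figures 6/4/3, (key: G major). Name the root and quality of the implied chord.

A minor seventh

The figures 6/4/3 indicate a seventh chord in second inversion.
In second inversion the root lies a fourth above the bass: a fourth above E in G major is A.
The chord tones are E, G, A, C, giving A minor seventh.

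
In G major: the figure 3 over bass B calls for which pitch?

Counting 2 letter steps above B lands on D; in G major, that letter is D.

D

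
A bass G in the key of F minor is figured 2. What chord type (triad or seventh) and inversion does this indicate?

2 is shorthand for 6/4/2.
Intervals of 6/4/2 above the bass form a seventh chord; the bass is the seventh, so this is third inversion.

seventh chord, third inversion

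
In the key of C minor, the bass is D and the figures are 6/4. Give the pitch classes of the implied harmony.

D, G, Bb

A fourth above D in this key is G.
A sixth above D in this key is Bb.
Together with the bass D, this spells G minor in second inversion.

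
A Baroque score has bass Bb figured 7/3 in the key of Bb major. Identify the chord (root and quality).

Bb major seventh

The figures 7/3 indicate a seventh chord in root position.
In root position the bass is the root, so the root is Bb.
The chord tones are Bb, D, F, A, giving Bb major seventh.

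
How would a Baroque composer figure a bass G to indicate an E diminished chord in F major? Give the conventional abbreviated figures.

6

G is the third of E diminished, so the chord is in first inversion.
A triad in first inversion is figured 6/3, conventionally abbreviated 6.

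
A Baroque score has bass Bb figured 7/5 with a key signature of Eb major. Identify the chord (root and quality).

Bb dominant seventh

The figures 7/5 indicate a seventh chord in root position.
In root position the bass is the root, so the root is Bb.
The chord tones are Bb, D, F, Ab, giving Bb dominant seventh.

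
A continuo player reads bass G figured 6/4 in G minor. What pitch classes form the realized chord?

A fourth above G in this key is C.
A sixth above G in this key is Eb.
Together with the bass G, this spells C minor in second inversion.

G, C, Eb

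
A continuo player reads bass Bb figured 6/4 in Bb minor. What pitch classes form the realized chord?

Bb, Eb, Gb

A fourth above Bb in this key is Eb.
A sixth above Bb in this key is Gb.
Together with the bass Bb, this spells Eb minor in second inversion.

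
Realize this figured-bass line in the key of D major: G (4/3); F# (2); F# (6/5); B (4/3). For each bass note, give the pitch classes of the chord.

G (6/4/3): G, B, C#, E.
F# (6/4/2): F#, G, B, D.
F# (6/5/3): F#, A, C#, D.
B (6/4/3): B, D, E, G.

G, B, C#, E | F#, G, B, D | F#, A, C#, D | B, D, E, G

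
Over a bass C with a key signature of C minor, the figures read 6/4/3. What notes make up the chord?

C, Eb, F, Ab

A third above C in this key is Eb.
A fourth above C in this key is F.
A sixth above C in this key is Ab.
Together with the bass C, this spells F minor seventh in second inversion.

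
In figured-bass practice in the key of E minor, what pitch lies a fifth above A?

Counting 4 letter steps above A lands on E; in E minor, that letter is E.

E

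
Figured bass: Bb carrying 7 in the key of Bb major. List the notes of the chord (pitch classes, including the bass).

Bb, D, F, A

The written figures 7 are shorthand for 7/5/3: the 5/3 are implied.
A third above Bb in this key is D.
A fifth above Bb in this key is F.
A seventh above Bb in this key is A.
Together with the bass Bb, this spells Bb major seventh in root position.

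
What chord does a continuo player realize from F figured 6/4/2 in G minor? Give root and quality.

G minor seventh

The figures 6/4/2 indicate a seventh chord in third inversion.
In third inversion the root lies a second above the bass: a second above F in G minor is G.
The chord tones are F, G, Bb, D, giving G minor seventh.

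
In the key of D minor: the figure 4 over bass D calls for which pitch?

G

Counting 3 letter steps above D lands on G; in D minor, that letter is G.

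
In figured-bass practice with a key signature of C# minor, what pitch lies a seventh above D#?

C#

Counting 6 letter steps above D# lands on C; in C# minor, that letter is C#.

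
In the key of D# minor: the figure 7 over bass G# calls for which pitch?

Counting 6 letter steps above G# lands on F; in D# minor, that letter is F#.

F#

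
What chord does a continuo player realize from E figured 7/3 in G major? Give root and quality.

E minor seventh

The figures 7/3 indicate a seventh chord in root position.
In root position the bass is the root, so the root is E.
The chord tones are E, G, B, D, giving E minor seventh.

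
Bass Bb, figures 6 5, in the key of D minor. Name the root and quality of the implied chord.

G minor seventh

The figures 6 5 indicate a seventh chord in first inversion.
In first inversion the root lies a sixth above the bass: a sixth above Bb in D minor is G.
The chord tones are Bb, D, F, G, giving G minor seventh.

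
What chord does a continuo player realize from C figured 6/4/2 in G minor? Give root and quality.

The figures 6/4/2 indicate a seventh chord in third inversion.
In third inversion the root lies a second above the bass: a second above C in G minor is D.
The chord tones are C, D, F, A, giving D minor seventh.

D minor seventh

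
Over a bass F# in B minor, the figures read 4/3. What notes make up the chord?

F#, A, B, D

The written figures 4/3 are shorthand for 6/4/3: the 6 is implied.
A third above F# in this key is A.
A fourth above F# in this key is B.
A sixth above F# in this key is D.
Together with the bass F#, this spells B minor seventh in second inversion.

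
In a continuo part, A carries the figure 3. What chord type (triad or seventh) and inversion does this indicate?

3 is shorthand for 5/3.
Intervals of 5/3 above the bass form a triad; the bass is the root, so this is root position.

triad, root position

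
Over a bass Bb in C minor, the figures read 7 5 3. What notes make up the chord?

A third above Bb in this key is D.
A fifth above Bb in this key is F.
A seventh above Bb in this key is Ab.
Together with the bass Bb, this spells Bb dominant seventh in root position.

Bb, D, F, Ab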